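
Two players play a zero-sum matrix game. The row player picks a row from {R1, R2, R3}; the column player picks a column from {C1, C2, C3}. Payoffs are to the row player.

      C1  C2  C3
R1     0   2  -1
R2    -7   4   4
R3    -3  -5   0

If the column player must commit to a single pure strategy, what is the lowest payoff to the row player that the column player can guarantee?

Column maxima: C1 → 0, C2 → 4, C3 → 4.
The smallest of these is 0.

0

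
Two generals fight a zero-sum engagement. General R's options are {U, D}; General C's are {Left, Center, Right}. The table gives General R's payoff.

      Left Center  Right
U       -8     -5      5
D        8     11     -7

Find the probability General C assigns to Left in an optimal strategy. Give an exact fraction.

Row minima: U → -8, D → -7; maximin = -7.
Column maxima: Left → 8, Center → 11, Right → 5; minimax = 5.
-7 ≠ 5, so there is no saddle point; optimal play is mixed.
Center is strictly dominated by Left (it gives General R strictly more in every row), so General C never plays it.
On the remaining 2×2 (U, D vs Left, Right):
Let General R play U with probability p. Expected payoff against Left: (-8)p + 8(1−p) = −16p + 8; against Right: 5p + (-7)(1−p) = 12p − 7.
Setting these equal: −16p + 8 = 12p − 7 ⇒ −28p = -15 ⇒ p = 15/28, and the value is (-16)·(15/28) + 8 = -4/7.
For General C: with q = P(Left), equating U's and D's payoffs gives −13q + 5 = 15q − 7 ⇒ q = 3/7.

3/7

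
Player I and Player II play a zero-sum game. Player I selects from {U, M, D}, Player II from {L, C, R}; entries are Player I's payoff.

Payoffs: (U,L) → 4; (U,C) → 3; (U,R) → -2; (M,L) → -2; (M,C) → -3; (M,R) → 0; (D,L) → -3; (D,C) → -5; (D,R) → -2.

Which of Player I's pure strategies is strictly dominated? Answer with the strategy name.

D

M gives a strictly higher payoff than D against every column: -2 > -3, -3 > -5, 0 > -2.
So D is strictly dominated and Player I never plays it.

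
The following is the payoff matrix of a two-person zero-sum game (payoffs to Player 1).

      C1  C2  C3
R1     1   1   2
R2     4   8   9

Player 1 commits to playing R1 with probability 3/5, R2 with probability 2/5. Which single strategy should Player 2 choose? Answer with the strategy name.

If Player 2 plays C1, Player 1's expected payoff is (3/5)·1 + (2/5)·4 = 11/5.
If Player 2 plays C2, Player 1's expected payoff is (3/5)·1 + (2/5)·8 = 19/5.
If Player 2 plays C3, Player 1's expected payoff is (3/5)·2 + (2/5)·9 = 24/5.
Player 2 minimizes Player 1's payoff; the smallest is 11/5, so the best response is C1.

C1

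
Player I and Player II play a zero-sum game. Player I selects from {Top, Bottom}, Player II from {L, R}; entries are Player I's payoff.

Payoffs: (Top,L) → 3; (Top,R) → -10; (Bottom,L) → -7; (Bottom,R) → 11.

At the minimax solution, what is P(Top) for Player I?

Row minima: Top → -10, Bottom → -7; maximin = -7.
Column maxima: L → 3, R → 11; minimax = 3.
-7 ≠ 3, so there is no saddle point; optimal play is mixed.
Let Player I play Top with probability p. Expected payoff against L: 3p + (-7)(1−p) = 10p − 7; against R: (-10)p + 11(1−p) = −21p + 11.
Setting these equal: 10p − 7 = −21p + 11 ⇒ 31p = 18 ⇒ p = 18/31, and the value is (10)·(18/31) − 7 = -37/31.
For Player II: with q = P(L), equating Top's and Bottom's payoffs gives 13q − 10 = −18q + 11 ⇒ q = 21/31.

18/31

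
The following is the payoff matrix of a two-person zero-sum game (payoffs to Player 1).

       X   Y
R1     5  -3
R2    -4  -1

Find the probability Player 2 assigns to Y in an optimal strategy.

Row minima: R1 → -3, R2 → -4; maximin = -3.
Column maxima: X → 5, Y → -1; minimax = -1.
-3 ≠ -1, so there is no saddle point; optimal play is mixed.
Let Player 1 play R1 with probability p. Expected payoff against X: 5p + (-4)(1−p) = 9p − 4; against Y: (-3)p + (-1)(1−p) = −2p − 1.
Setting these equal: 9p − 4 = −2p − 1 ⇒ 11p = 3 ⇒ p = 3/11, and the value is (9)·(3/11) − 4 = -17/11.
For Player 2: with q = P(X), equating R1's and R2's payoffs gives 8q − 3 = −3q − 1 ⇒ q = 2/11.

9/11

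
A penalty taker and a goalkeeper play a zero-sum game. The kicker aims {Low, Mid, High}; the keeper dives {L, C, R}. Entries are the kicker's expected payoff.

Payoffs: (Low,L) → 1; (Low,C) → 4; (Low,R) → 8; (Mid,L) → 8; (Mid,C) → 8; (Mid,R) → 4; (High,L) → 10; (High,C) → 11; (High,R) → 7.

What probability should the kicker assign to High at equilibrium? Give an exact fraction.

Row minima: Low → 1, Mid → 4, High → 7; maximin = 7.
Column maxima: L → 10, C → 11, R → 8; minimax = 8.
7 ≠ 8, so there is no saddle point; optimal play is mixed.
Mid is strictly dominated by High, so the kicker never plays it.
With Mid eliminated, C is strictly dominated by L (it gives the kicker strictly more in every remaining row), so the keeper never plays it.
On the remaining 2×2 (Low, High vs L, R):
Let the kicker play Low with probability p. Expected payoff against L: 1p + 10(1−p) = −9p + 10; against R: 8p + 7(1−p) = p + 7.
Setting these equal: −9p + 10 = p + 7 ⇒ −10p = -3 ⇒ p = 3/10, and the value is (-9)·(3/10) + 10 = 73/10.
For the keeper: with q = P(L), equating Low's and High's payoffs gives −7q + 8 = 3q + 7 ⇒ q = 1/10.

7/10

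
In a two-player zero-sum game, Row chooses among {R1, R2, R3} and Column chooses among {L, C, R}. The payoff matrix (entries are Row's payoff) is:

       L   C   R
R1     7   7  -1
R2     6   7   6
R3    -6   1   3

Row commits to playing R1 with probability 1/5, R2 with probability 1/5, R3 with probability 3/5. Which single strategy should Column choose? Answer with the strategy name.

If Column plays L, Row's expected payoff is (1/5)·7 + (1/5)·6 + (3/5)·(-6) = -1.
If Column plays C, Row's expected payoff is (1/5)·7 + (1/5)·7 + (3/5)·1 = 17/5.
If Column plays R, Row's expected payoff is (1/5)·(-1) + (1/5)·6 + (3/5)·3 = 14/5.
Column minimizes Row's payoff; the smallest is -1, so the best response is L.

L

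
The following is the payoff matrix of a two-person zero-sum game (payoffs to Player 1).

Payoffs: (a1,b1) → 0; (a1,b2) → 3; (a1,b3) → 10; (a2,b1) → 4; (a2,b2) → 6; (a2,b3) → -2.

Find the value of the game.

Row minima: a1 → 0, a2 → -2; maximin = 0.
Column maxima: b1 → 4, b2 → 6, b3 → 10; minimax = 4.
0 ≠ 4, so there is no saddle point; optimal play is mixed.
b2 is strictly dominated by b1 (it gives Player 1 strictly more in every row), so Player 2 never plays it.
On the remaining 2×2 (a1, a2 vs b1, b3):
Let Player 1 play a1 with probability p. Expected payoff against b1: 0p + 4(1−p) = −4p + 4; against b3: 10p + (-2)(1−p) = 12p − 2.
Setting these equal: −4p + 4 = 12p − 2 ⇒ −16p = -6 ⇒ p = 3/8, and the value is (-4)·(3/8) + 4 = 5/2.
For Player 2: with q = P(b1), equating a1's and a2's payoffs gives −10q + 10 = 6q − 2 ⇒ q = 3/4.

5/2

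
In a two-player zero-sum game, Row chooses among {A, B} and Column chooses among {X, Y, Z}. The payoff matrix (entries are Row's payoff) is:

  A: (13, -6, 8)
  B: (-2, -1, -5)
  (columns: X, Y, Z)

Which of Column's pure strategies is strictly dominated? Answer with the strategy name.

X

Z holds Row's payoff strictly below X in every row: 8 < 13, -5 < -2.
So X is strictly dominated for Column.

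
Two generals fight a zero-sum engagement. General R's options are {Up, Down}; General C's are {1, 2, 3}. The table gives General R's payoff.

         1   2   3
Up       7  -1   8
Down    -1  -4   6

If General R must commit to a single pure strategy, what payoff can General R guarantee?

-1

Row minima: Up → -1, Down → -4.
The best of these is -1.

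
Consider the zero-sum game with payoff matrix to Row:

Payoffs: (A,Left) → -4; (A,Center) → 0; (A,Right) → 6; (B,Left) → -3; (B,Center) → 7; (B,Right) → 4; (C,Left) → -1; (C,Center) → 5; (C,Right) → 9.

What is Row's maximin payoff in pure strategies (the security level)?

Row minima: A → -4, B → -3, C → -1.
The best of these is -1.

-1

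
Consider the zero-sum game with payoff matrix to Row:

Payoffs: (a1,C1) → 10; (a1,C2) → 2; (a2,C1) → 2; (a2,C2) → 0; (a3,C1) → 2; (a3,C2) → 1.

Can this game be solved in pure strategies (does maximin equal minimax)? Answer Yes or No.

Yes

Row minima: a1 → 2, a2 → 0, a3 → 1; maximin = 2.
Column maxima: C1 → 10, C2 → 2; minimax = 2.
maximin = minimax = 2, so a saddle point exists.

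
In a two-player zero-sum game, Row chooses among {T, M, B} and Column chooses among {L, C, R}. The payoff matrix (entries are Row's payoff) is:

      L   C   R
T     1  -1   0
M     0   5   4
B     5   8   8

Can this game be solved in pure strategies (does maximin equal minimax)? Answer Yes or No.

Row minima: T → -1, M → 0, B → 5; maximin = 5.
Column maxima: L → 5, C → 8, R → 8; minimax = 5.
maximin = minimax = 5, so a saddle point exists.

Yes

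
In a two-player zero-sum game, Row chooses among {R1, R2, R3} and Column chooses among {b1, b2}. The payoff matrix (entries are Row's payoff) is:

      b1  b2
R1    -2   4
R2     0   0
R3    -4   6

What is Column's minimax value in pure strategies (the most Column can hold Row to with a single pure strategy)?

0

Column maxima: b1 → 0, b2 → 6.
The smallest of these is 0.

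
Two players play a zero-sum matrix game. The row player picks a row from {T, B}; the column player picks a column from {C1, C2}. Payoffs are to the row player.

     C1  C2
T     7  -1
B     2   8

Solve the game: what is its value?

29/7

Row minima: T → -1, B → 2; maximin = 2.
Column maxima: C1 → 7, C2 → 8; minimax = 7.
2 ≠ 7, so there is no saddle point; optimal play is mixed.
Let the row player play T with probability p. Expected payoff against C1: 7p + 2(1−p) = 5p + 2; against C2: (-1)p + 8(1−p) = −9p + 8.
Setting these equal: 5p + 2 = −9p + 8 ⇒ 14p = 6 ⇒ p = 3/7, and the value is (5)·(3/7) + 2 = 29/7.
For the column player: with q = P(C1), equating T's and B's payoffs gives 8q − 1 = −6q + 8 ⇒ q = 9/14.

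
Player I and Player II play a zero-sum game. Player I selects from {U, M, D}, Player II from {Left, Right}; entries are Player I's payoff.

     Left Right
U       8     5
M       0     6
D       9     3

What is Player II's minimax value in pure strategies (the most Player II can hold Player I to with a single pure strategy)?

6

Column maxima: Left → 9, Right → 6.
The smallest of these is 6.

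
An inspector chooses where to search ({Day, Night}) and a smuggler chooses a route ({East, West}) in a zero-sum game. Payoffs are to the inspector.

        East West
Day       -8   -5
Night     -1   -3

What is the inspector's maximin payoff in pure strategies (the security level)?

Row minima: Day → -8, Night → -3.
The best of these is -3.

-3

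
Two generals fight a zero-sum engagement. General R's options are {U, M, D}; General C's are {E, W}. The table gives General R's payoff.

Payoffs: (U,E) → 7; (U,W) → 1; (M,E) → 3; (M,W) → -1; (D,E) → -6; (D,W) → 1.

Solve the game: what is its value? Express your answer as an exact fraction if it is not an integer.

Row minima: U → 1, M → -1, D → -6; maximin = 1.
Column maxima: E → 7, W → 1; minimax = 1.
Since maximin = minimax = 1, there is a saddle point and the value is 1.

1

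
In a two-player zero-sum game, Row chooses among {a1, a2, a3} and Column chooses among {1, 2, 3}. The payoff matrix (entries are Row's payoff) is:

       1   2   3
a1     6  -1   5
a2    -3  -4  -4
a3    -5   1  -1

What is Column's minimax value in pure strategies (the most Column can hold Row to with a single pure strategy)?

Column maxima: 1 → 6, 2 → 1, 3 → 5.
The smallest of these is 1.

1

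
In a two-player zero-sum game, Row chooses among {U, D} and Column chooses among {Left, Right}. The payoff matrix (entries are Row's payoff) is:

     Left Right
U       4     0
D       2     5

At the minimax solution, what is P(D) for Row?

4/7

Row minima: U → 0, D → 2; maximin = 2.
Column maxima: Left → 4, Right → 5; minimax = 4.
2 ≠ 4, so there is no saddle point; optimal play is mixed.
Let Row play U with probability p. Expected payoff against Left: 4p + 2(1−p) = 2p + 2; against Right: 0p + 5(1−p) = −5p + 5.
Setting these equal: 2p + 2 = −5p + 5 ⇒ 7p = 3 ⇒ p = 3/7, and the value is (2)·(3/7) + 2 = 20/7.
For Column: with q = P(Left), equating U's and D's payoffs gives 4q = −3q + 5 ⇒ q = 5/7.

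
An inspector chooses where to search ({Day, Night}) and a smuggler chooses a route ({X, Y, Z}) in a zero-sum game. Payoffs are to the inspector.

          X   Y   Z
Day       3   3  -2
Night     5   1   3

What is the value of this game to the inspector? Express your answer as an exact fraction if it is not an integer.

Row minima: Day → -2, Night → 1; maximin = 1.
Column maxima: X → 5, Y → 3, Z → 3; minimax = 3.
1 ≠ 3, so there is no saddle point; optimal play is mixed.
X is strictly dominated by Z (it gives the inspector strictly more in every row), so the smuggler never plays it.
On the remaining 2×2 (Day, Night vs Y, Z):
Let the inspector play Day with probability p. Expected payoff against Y: 3p + 1(1−p) = 2p + 1; against Z: (-2)p + 3(1−p) = −5p + 3.
Setting these equal: 2p + 1 = −5p + 3 ⇒ 7p = 2 ⇒ p = 2/7, and the value is (2)·(2/7) + 1 = 11/7.
For the smuggler: with q = P(Y), equating Day's and Night's payoffs gives 5q − 2 = −2q + 3 ⇒ q = 5/7.

11/7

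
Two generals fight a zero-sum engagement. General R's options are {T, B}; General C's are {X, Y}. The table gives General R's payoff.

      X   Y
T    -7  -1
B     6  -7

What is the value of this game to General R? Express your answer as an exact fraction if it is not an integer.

Row minima: T → -7, B → -7; maximin = -7.
Column maxima: X → 6, Y → -1; minimax = -1.
-7 ≠ -1, so there is no saddle point; optimal play is mixed.
Let General R play T with probability p. Expected payoff against X: (-7)p + 6(1−p) = −13p + 6; against Y: (-1)p + (-7)(1−p) = 6p − 7.
Setting these equal: −13p + 6 = 6p − 7 ⇒ −19p = -13 ⇒ p = 13/19, and the value is (-13)·(13/19) + 6 = -55/19.
For General C: with q = P(X), equating T's and B's payoffs gives −6q − 1 = 13q − 7 ⇒ q = 6/19.

-55/19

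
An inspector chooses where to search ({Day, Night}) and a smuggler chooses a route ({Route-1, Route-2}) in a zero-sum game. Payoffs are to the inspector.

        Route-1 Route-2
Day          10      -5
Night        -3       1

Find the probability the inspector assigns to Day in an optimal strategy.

Row minima: Day → -5, Night → -3; maximin = -3.
Column maxima: Route-1 → 10, Route-2 → 1; minimax = 1.
-3 ≠ 1, so there is no saddle point; optimal play is mixed.
Let the inspector play Day with probability p. Expected payoff against Route-1: 10p + (-3)(1−p) = 13p − 3; against Route-2: (-5)p + 1(1−p) = −6p + 1.
Setting these equal: 13p − 3 = −6p + 1 ⇒ 19p = 4 ⇒ p = 4/19, and the value is (13)·(4/19) − 3 = -5/19.
For the smuggler: with q = P(Route-1), equating Day's and Night's payoffs gives 15q − 5 = −4q + 1 ⇒ q = 6/19.

4/19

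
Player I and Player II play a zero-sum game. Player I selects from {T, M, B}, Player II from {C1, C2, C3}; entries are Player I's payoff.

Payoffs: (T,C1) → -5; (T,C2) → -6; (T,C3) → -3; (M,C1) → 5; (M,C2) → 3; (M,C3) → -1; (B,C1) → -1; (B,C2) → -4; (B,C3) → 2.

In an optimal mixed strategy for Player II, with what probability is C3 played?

7/10

Row minima: T → -6, M → -1, B → -4; maximin = -1.
Column maxima: C1 → 5, C2 → 3, C3 → 2; minimax = 2.
-1 ≠ 2, so there is no saddle point; optimal play is mixed.
T is strictly dominated by M, so Player I never plays it.
C1 is strictly dominated by C2 (it gives Player I strictly more in every row), so Player II never plays it.
On the remaining 2×2 (M, B vs C2, C3):
Let Player I play M with probability p. Expected payoff against C2: 3p + (-4)(1−p) = 7p − 4; against C3: (-1)p + 2(1−p) = −3p + 2.
Setting these equal: 7p − 4 = −3p + 2 ⇒ 10p = 6 ⇒ p = 3/5, and the value is (7)·(3/5) − 4 = 1/5.
For Player II: with q = P(C2), equating M's and B's payoffs gives 4q − 1 = −6q + 2 ⇒ q = 3/10.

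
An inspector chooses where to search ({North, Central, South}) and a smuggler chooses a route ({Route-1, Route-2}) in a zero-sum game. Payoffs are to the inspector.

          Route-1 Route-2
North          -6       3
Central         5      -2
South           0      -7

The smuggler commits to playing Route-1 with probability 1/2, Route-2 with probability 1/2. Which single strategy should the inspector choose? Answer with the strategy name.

Expected payoff of North: (1/2)·(-6) + (1/2)·3 = -3/2.
Expected payoff of Central: (1/2)·5 + (1/2)·(-2) = 3/2.
Expected payoff of South: (1/2)·0 + (1/2)·(-7) = -7/2.
The largest is 3/2, so the inspector's best response is Central.

Central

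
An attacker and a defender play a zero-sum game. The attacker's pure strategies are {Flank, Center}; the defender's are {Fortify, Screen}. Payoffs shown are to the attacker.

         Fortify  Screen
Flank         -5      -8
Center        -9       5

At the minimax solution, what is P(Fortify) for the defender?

Row minima: Flank → -8, Center → -9; maximin = -8.
Column maxima: Fortify → -5, Screen → 5; minimax = -5.
-8 ≠ -5, so there is no saddle point; optimal play is mixed.
Let the attacker play Flank with probability p. Expected payoff against Fortify: (-5)p + (-9)(1−p) = 4p − 9; against Screen: (-8)p + 5(1−p) = −13p + 5.
Setting these equal: 4p − 9 = −13p + 5 ⇒ 17p = 14 ⇒ p = 14/17, and the value is (4)·(14/17) − 9 = -97/17.
For the defender: with q = P(Fortify), equating Flank's and Center's payoffs gives 3q − 8 = −14q + 5 ⇒ q = 13/17.

13/17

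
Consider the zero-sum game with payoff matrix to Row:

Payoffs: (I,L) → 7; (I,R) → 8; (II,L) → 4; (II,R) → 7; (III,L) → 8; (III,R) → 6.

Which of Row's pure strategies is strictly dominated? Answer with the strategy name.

II

I gives a strictly higher payoff than II against every column: 7 > 4, 8 > 7.
So II is strictly dominated and Row never plays it.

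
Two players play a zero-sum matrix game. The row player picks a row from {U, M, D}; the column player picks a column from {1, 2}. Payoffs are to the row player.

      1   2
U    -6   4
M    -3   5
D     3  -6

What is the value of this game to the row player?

Row minima: U → -6, M → -3, D → -6; maximin = -3.
Column maxima: 1 → 3, 2 → 5; minimax = 3.
-3 ≠ 3, so there is no saddle point; optimal play is mixed.
U is strictly dominated by M, so the row player never plays it.
On the remaining 2×2 (M, D vs 1, 2):
Let the row player play M with probability p. Expected payoff against 1: (-3)p + 3(1−p) = −6p + 3; against 2: 5p + (-6)(1−p) = 11p − 6.
Setting these equal: −6p + 3 = 11p − 6 ⇒ −17p = -9 ⇒ p = 9/17, and the value is (-6)·(9/17) + 3 = -3/17.
For the column player: with q = P(1), equating M's and D's payoffs gives −8q + 5 = 9q − 6 ⇒ q = 11/17.

-3/17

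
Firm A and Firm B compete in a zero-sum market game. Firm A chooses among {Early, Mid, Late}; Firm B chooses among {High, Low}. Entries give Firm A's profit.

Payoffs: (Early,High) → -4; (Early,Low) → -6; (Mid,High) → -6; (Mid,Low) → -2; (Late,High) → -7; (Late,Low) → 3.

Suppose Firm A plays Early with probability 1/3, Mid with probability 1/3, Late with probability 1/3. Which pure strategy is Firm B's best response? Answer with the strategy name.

High

If Firm B plays High, Firm A's expected payoff is (1/3)·(-4) + (1/3)·(-6) + (1/3)·(-7) = -17/3.
If Firm B plays Low, Firm A's expected payoff is (1/3)·(-6) + (1/3)·(-2) + (1/3)·3 = -5/3.
Firm B minimizes Firm A's payoff; the smallest is -17/3, so the best response is High.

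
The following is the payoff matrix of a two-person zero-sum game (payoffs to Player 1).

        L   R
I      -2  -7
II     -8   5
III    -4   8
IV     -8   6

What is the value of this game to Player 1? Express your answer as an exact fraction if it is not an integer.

Row minima: I → -7, II → -8, III → -4, IV → -8; maximin = -4.
Column maxima: L → -2, R → 8; minimax = -2.
-4 ≠ -2, so there is no saddle point; optimal play is mixed.
II is strictly dominated by III, so Player 1 never plays it.
IV is strictly dominated by III, so Player 1 never plays it.
On the remaining 2×2 (I, III vs L, R):
Let Player 1 play I with probability p. Expected payoff against L: (-2)p + (-4)(1−p) = 2p − 4; against R: (-7)p + 8(1−p) = −15p + 8.
Setting these equal: 2p − 4 = −15p + 8 ⇒ 17p = 12 ⇒ p = 12/17, and the value is (2)·(12/17) − 4 = -44/17.
For Player 2: with q = P(L), equating I's and III's payoffs gives 5q − 7 = −12q + 8 ⇒ q = 15/17.

-44/17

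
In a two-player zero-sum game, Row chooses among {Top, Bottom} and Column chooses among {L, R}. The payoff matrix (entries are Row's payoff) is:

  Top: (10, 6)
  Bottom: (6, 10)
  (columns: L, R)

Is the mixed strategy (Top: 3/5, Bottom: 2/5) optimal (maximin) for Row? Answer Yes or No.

Against L this mix gives (3/5)·10 + (2/5)·6 = 42/5.
Against R this mix gives (3/5)·6 + (2/5)·10 = 38/5.
Column will play R, holding Row to 38/5. Shifting weight toward the row that does better against R would raise this floor (the equalizing mix achieves 8 against both R and L), so the proposed strategy is not optimal.

No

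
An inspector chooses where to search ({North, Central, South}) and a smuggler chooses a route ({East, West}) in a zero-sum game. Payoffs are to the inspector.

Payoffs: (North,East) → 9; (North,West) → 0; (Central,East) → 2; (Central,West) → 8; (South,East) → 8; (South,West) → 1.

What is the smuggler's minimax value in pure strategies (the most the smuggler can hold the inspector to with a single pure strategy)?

8

Column maxima: East → 9, West → 8.
The smallest of these is 8.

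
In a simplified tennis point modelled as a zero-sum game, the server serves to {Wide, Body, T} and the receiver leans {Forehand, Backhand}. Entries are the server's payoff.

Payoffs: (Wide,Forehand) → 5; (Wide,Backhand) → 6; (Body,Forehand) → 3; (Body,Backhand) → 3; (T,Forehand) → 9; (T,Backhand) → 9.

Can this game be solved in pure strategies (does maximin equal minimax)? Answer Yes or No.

Row minima: Wide → 5, Body → 3, T → 9; maximin = 9.
Column maxima: Forehand → 9, Backhand → 9; minimax = 9.
maximin = minimax = 9, so a saddle point exists.

Yes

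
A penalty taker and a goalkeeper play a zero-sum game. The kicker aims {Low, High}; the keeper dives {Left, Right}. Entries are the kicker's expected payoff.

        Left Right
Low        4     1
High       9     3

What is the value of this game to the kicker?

Row minima: Low → 1, High → 3; maximin = 3.
Column maxima: Left → 9, Right → 3; minimax = 3.
Since maximin = minimax = 3, there is a saddle point and the value is 3.

3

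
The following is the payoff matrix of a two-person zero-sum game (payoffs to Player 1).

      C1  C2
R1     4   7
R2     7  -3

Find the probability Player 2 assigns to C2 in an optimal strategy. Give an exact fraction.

Row minima: R1 → 4, R2 → -3; maximin = 4.
Column maxima: C1 → 7, C2 → 7; minimax = 7.
4 ≠ 7, so there is no saddle point; optimal play is mixed.
Let Player 1 play R1 with probability p. Expected payoff against C1: 4p + 7(1−p) = −3p + 7; against C2: 7p + (-3)(1−p) = 10p − 3.
Setting these equal: −3p + 7 = 10p − 3 ⇒ −13p = -10 ⇒ p = 10/13, and the value is (-3)·(10/13) + 7 = 61/13.
For Player 2: with q = P(C1), equating R1's and R2's payoffs gives −3q + 7 = 10q − 3 ⇒ q = 10/13.

3/13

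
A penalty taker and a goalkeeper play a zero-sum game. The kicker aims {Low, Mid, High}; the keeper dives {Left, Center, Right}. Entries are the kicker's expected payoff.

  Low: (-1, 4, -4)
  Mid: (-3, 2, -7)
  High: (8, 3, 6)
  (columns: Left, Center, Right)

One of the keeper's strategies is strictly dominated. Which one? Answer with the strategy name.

Left

Right holds the kicker's payoff strictly below Left in every row: -4 < -1, -7 < -3, 6 < 8.
So Left is strictly dominated for the keeper.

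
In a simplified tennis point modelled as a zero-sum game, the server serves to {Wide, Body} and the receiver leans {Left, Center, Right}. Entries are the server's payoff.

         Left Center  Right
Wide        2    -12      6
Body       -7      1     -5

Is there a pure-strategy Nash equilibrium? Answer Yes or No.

No

Row minima: Wide → -12, Body → -7; maximin = -7.
Column maxima: Left → 2, Center → 1, Right → 6; minimax = 1.
-7 ≠ 1, so no pure-strategy equilibrium exists.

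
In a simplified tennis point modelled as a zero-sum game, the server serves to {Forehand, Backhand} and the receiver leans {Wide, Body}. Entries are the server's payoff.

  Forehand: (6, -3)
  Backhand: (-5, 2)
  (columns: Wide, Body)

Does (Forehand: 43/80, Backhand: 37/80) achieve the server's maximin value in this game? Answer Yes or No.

No

Against Wide this mix gives (43/80)·6 + (37/80)·(-5) = 73/80.
Against Body this mix gives (43/80)·(-3) + (37/80)·2 = -11/16.
The receiver will play Body, holding the server to -11/16. Shifting weight toward the row that does better against Body would raise this floor (the equalizing mix achieves -3/16 against both Body and Wide), so the proposed strategy is not optimal.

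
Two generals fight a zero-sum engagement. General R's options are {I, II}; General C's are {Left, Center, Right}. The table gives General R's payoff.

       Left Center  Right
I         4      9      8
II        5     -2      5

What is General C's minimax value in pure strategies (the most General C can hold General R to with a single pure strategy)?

Column maxima: Left → 5, Center → 9, Right → 8.
The smallest of these is 5.

5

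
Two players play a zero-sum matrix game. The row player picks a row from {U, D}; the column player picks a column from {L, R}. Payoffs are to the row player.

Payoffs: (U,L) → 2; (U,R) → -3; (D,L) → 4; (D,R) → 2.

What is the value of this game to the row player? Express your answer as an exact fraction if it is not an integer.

2

Row minima: U → -3, D → 2; maximin = 2.
Column maxima: L → 4, R → 2; minimax = 2.
Since maximin = minimax = 2, there is a saddle point and the value is 2.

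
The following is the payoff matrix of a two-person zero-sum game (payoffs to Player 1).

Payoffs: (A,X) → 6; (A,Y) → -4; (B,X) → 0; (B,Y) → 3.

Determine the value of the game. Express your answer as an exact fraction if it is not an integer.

Row minima: A → -4, B → 0; maximin = 0.
Column maxima: X → 6, Y → 3; minimax = 3.
0 ≠ 3, so there is no saddle point; optimal play is mixed.
Let Player 1 play A with probability p. Expected payoff against X: 6p + 0(1−p) = 6p; against Y: (-4)p + 3(1−p) = −7p + 3.
Setting these equal: 6p = −7p + 3 ⇒ 13p = 3 ⇒ p = 3/13, and the value is (6)·(3/13) = 18/13.
For Player 2: with q = P(X), equating A's and B's payoffs gives 10q − 4 = −3q + 3 ⇒ q = 7/13.

18/13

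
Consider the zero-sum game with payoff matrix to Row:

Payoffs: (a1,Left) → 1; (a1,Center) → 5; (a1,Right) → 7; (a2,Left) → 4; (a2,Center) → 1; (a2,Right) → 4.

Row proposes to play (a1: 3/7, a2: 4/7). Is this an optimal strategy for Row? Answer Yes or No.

Against Left this mix gives (3/7)·1 + (4/7)·4 = 19/7.
Against Center this mix gives (3/7)·5 + (4/7)·1 = 19/7.
Against Right this mix gives (3/7)·7 + (4/7)·4 = 37/7.
All of Column's active replies (Left, Center) yield 19/7, and no column does worse for Row. The mix makes Column indifferent and guarantees 19/7, so it is optimal.

Yes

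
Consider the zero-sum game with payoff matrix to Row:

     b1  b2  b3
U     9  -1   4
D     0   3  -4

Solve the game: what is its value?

Row minima: U → -1, D → -4; maximin = -1.
Column maxima: b1 → 9, b2 → 3, b3 → 4; minimax = 3.
-1 ≠ 3, so there is no saddle point; optimal play is mixed.
b1 is strictly dominated by b3 (it gives Row strictly more in every row), so Column never plays it.
On the remaining 2×2 (U, D vs b2, b3):
Let Row play U with probability p. Expected payoff against b2: (-1)p + 3(1−p) = −4p + 3; against b3: 4p + (-4)(1−p) = 8p − 4.
Setting these equal: −4p + 3 = 8p − 4 ⇒ −12p = -7 ⇒ p = 7/12, and the value is (-4)·(7/12) + 3 = 2/3.
For Column: with q = P(b2), equating U's and D's payoffs gives −5q + 4 = 7q − 4 ⇒ q = 2/3.

2/3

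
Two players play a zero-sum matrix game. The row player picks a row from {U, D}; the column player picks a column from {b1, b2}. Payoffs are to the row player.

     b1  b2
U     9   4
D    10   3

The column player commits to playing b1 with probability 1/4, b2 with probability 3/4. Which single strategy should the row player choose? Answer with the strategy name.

U

Expected payoff of U: (1/4)·9 + (3/4)·4 = 21/4.
Expected payoff of D: (1/4)·10 + (3/4)·3 = 19/4.
The largest is 21/4, so the row player's best response is U.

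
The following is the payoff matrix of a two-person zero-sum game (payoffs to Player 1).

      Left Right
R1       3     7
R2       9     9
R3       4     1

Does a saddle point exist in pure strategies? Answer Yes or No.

Yes

Row minima: R1 → 3, R2 → 9, R3 → 1; maximin = 9.
Column maxima: Left → 9, Right → 9; minimax = 9.
maximin = minimax = 9, so a saddle point exists.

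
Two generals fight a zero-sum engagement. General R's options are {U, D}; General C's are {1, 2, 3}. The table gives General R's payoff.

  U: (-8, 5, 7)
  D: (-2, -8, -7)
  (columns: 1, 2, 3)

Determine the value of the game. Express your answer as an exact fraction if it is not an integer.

Row minima: U → -8, D → -8; maximin = -8.
Column maxima: 1 → -2, 2 → 5, 3 → 7; minimax = -2.
-8 ≠ -2, so there is no saddle point; optimal play is mixed.
3 is strictly dominated by 2 (it gives General R strictly more in every row), so General C never plays it.
On the remaining 2×2 (U, D vs 1, 2):
Let General R play U with probability p. Expected payoff against 1: (-8)p + (-2)(1−p) = −6p − 2; against 2: 5p + (-8)(1−p) = 13p − 8.
Setting these equal: −6p − 2 = 13p − 8 ⇒ −19p = -6 ⇒ p = 6/19, and the value is (-6)·(6/19) − 2 = -74/19.
For General C: with q = P(1), equating U's and D's payoffs gives −13q + 5 = 6q − 8 ⇒ q = 13/19.

-74/19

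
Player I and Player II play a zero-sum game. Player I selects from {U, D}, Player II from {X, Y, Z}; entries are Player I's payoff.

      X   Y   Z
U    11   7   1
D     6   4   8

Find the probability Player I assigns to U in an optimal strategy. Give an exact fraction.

Row minima: U → 1, D → 4; maximin = 4.
Column maxima: X → 11, Y → 7, Z → 8; minimax = 7.
4 ≠ 7, so there is no saddle point; optimal play is mixed.
X is strictly dominated by Y (it gives Player I strictly more in every row), so Player II never plays it.
On the remaining 2×2 (U, D vs Y, Z):
Let Player I play U with probability p. Expected payoff against Y: 7p + 4(1−p) = 3p + 4; against Z: 1p + 8(1−p) = −7p + 8.
Setting these equal: 3p + 4 = −7p + 8 ⇒ 10p = 4 ⇒ p = 2/5, and the value is (3)·(2/5) + 4 = 26/5.
For Player II: with q = P(Y), equating U's and D's payoffs gives 6q + 1 = −4q + 8 ⇒ q = 7/10.

2/5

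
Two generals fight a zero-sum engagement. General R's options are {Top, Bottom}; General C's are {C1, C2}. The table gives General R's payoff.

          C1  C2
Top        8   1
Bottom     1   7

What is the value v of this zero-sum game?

55/13

Row minima: Top → 1, Bottom → 1; maximin = 1.
Column maxima: C1 → 8, C2 → 7; minimax = 7.
1 ≠ 7, so there is no saddle point; optimal play is mixed.
Let General R play Top with probability p. Expected payoff against C1: 8p + 1(1−p) = 7p + 1; against C2: 1p + 7(1−p) = −6p + 7.
Setting these equal: 7p + 1 = −6p + 7 ⇒ 13p = 6 ⇒ p = 6/13, and the value is (7)·(6/13) + 1 = 55/13.
For General C: with q = P(C1), equating Top's and Bottom's payoffs gives 7q + 1 = −6q + 7 ⇒ q = 6/13.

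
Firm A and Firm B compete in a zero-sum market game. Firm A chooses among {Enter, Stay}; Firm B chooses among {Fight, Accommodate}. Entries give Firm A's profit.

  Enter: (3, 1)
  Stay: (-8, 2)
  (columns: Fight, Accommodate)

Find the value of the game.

7/6

Row minima: Enter → 1, Stay → -8; maximin = 1.
Column maxima: Fight → 3, Accommodate → 2; minimax = 2.
1 ≠ 2, so there is no saddle point; optimal play is mixed.
Let Firm A play Enter with probability p. Expected payoff against Fight: 3p + (-8)(1−p) = 11p − 8; against Accommodate: 1p + 2(1−p) = −p + 2.
Setting these equal: 11p − 8 = −p + 2 ⇒ 12p = 10 ⇒ p = 5/6, and the value is (11)·(5/6) − 8 = 7/6.
For Firm B: with q = P(Fight), equating Enter's and Stay's payoffs gives 2q + 1 = −10q + 2 ⇒ q = 1/12.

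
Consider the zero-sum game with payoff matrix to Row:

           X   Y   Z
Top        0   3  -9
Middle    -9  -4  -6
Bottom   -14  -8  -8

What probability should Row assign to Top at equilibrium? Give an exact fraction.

Row minima: Top → -9, Middle → -9, Bottom → -14; maximin = -9.
Column maxima: X → 0, Y → 3, Z → -6; minimax = -6.
-9 ≠ -6, so there is no saddle point; optimal play is mixed.
Bottom is strictly dominated by Middle, so Row never plays it.
Y is strictly dominated by X (it gives Row strictly more in every row), so Column never plays it.
On the remaining 2×2 (Top, Middle vs X, Z):
Let Row play Top with probability p. Expected payoff against X: 0p + (-9)(1−p) = 9p − 9; against Z: (-9)p + (-6)(1−p) = −3p − 6.
Setting these equal: 9p − 9 = −3p − 6 ⇒ 12p = 3 ⇒ p = 1/4, and the value is (9)·(1/4) − 9 = -27/4.
For Column: with q = P(X), equating Top's and Middle's payoffs gives 9q − 9 = −3q − 6 ⇒ q = 1/4.

1/4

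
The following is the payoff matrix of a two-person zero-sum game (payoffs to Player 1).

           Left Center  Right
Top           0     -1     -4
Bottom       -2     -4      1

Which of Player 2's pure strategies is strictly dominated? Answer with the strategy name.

Left

Center holds Player 1's payoff strictly below Left in every row: -1 < 0, -4 < -2.
So Left is strictly dominated for Player 2.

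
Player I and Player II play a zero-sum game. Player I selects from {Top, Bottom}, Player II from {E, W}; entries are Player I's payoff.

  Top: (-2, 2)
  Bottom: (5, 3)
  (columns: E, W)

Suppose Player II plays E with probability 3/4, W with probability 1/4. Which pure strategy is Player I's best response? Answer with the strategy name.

Bottom

Expected payoff of Top: (3/4)·(-2) + (1/4)·2 = -1.
Expected payoff of Bottom: (3/4)·5 + (1/4)·3 = 9/2.
The largest is 9/2, so Player I's best response is Bottom.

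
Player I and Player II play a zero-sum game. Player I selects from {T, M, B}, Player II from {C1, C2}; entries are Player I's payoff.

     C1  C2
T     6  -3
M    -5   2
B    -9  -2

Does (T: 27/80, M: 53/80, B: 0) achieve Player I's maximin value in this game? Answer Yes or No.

Against C1 this mix gives (27/80)·6 + (53/80)·(-5) = -103/80.
Against C2 this mix gives (27/80)·(-3) + (53/80)·2 = 5/16.
Player II will play C1, holding Player I to -103/80. Shifting weight toward the row that does better against C1 would raise this floor (the equalizing mix achieves -3/16 against both C1 and C2), so the proposed strategy is not optimal.

No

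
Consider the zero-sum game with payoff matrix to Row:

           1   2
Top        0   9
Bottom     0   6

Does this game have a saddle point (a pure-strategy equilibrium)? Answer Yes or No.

Row minima: Top → 0, Bottom → 0; maximin = 0.
Column maxima: 1 → 0, 2 → 9; minimax = 0.
maximin = minimax = 0, so a saddle point exists.

Yes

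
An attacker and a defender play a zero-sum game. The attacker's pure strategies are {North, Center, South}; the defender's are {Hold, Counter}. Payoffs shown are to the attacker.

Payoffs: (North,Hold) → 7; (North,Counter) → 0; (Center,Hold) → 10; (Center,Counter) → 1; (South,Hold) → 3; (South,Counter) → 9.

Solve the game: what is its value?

29/5

Row minima: North → 0, Center → 1, South → 3; maximin = 3.
Column maxima: Hold → 10, Counter → 9; minimax = 9.
3 ≠ 9, so there is no saddle point; optimal play is mixed.
North is strictly dominated by Center, so the attacker never plays it.
On the remaining 2×2 (Center, South vs Hold, Counter):
Let the attacker play Center with probability p. Expected payoff against Hold: 10p + 3(1−p) = 7p + 3; against Counter: 1p + 9(1−p) = −8p + 9.
Setting these equal: 7p + 3 = −8p + 9 ⇒ 15p = 6 ⇒ p = 2/5, and the value is (7)·(2/5) + 3 = 29/5.
For the defender: with q = P(Hold), equating Center's and South's payoffs gives 9q + 1 = −6q + 9 ⇒ q = 8/15.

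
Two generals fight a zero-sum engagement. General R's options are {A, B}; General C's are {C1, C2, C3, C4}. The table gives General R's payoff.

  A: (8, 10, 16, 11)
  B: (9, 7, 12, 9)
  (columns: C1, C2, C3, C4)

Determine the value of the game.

17/2

Row minima: A → 8, B → 7; maximin = 8.
Column maxima: C1 → 9, C2 → 10, C3 → 16, C4 → 11; minimax = 9.
8 ≠ 9, so there is no saddle point; optimal play is mixed.
C3 is strictly dominated by C1 (it gives General R strictly more in every row), so General C never plays it.
C4 is strictly dominated by C2 (it gives General R strictly more in every row), so General C never plays it.
On the remaining 2×2 (A, B vs C1, C2):
Let General R play A with probability p. Expected payoff against C1: 8p + 9(1−p) = −p + 9; against C2: 10p + 7(1−p) = 3p + 7.
Setting these equal: −p + 9 = 3p + 7 ⇒ −4p = -2 ⇒ p = 1/2, and the value is (-1)·(1/2) + 9 = 17/2.
For General C: with q = P(C1), equating A's and B's payoffs gives −2q + 10 = 2q + 7 ⇒ q = 3/4.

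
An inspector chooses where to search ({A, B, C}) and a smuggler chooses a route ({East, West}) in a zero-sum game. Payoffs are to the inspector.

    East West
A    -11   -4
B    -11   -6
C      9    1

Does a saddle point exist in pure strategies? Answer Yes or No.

Row minima: A → -11, B → -11, C → 1; maximin = 1.
Column maxima: East → 9, West → 1; minimax = 1.
maximin = minimax = 1, so a saddle point exists.

Yes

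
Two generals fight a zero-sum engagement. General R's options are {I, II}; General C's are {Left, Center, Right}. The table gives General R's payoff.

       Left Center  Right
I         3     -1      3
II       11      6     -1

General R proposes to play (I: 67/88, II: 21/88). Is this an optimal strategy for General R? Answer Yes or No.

Against Left this mix gives (67/88)·3 + (21/88)·11 = 54/11.
Against Center this mix gives (67/88)·(-1) + (21/88)·6 = 59/88.
Against Right this mix gives (67/88)·3 + (21/88)·(-1) = 45/22.
General C will play Center, holding General R to 59/88. Shifting weight toward the row that does better against Center would raise this floor (the equalizing mix achieves 17/11 against both Center and Right), so the proposed strategy is not optimal.

No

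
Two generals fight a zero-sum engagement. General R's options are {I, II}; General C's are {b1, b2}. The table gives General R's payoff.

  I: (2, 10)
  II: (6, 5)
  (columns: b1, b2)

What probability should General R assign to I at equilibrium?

1/9

Row minima: I → 2, II → 5; maximin = 5.
Column maxima: b1 → 6, b2 → 10; minimax = 6.
5 ≠ 6, so there is no saddle point; optimal play is mixed.
Let General R play I with probability p. Expected payoff against b1: 2p + 6(1−p) = −4p + 6; against b2: 10p + 5(1−p) = 5p + 5.
Setting these equal: −4p + 6 = 5p + 5 ⇒ −9p = -1 ⇒ p = 1/9, and the value is (-4)·(1/9) + 6 = 50/9.
For General C: with q = P(b1), equating I's and II's payoffs gives −8q + 10 = q + 5 ⇒ q = 5/9.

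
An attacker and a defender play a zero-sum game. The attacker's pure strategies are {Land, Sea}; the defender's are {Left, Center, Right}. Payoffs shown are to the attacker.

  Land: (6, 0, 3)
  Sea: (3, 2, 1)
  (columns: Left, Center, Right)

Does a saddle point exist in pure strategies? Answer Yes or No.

No

Row minima: Land → 0, Sea → 1; maximin = 1.
Column maxima: Left → 6, Center → 2, Right → 3; minimax = 2.
1 ≠ 2, so no pure-strategy equilibrium exists.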